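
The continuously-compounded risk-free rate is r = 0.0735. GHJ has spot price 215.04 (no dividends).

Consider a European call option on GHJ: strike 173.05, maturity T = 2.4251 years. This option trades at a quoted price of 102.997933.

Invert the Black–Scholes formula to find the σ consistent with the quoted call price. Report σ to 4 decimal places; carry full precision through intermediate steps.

At σ = 0.5772 the Black–Scholes value reproduces the quote:
σ√T = 0.5772·√2.4251 = 0.898858
d₁ = (ln(S/K) + (r+σ²/2)T) / (σ√T) = (ln(215.04/173.05) + (0.0735+0.5772²/2)·2.4251) / 0.898858 = (0.217243 + 0.582218) / 0.898858 = 0.889419
d₂ = d₁ − σ√T = 0.889419 − 0.898858 = -0.009439
e^{−rT} = 0.836738
N(d₁) = 0.813111,  N(d₂) = 0.496234
V = S·N(d₁) − K·e^{−rT}·N(d₂) = 174.851384 − 71.853451 = 102.997933 (the observed quote) — the price is monotone increasing in volatility, hence this σ is the only solution

sigma = 0.5772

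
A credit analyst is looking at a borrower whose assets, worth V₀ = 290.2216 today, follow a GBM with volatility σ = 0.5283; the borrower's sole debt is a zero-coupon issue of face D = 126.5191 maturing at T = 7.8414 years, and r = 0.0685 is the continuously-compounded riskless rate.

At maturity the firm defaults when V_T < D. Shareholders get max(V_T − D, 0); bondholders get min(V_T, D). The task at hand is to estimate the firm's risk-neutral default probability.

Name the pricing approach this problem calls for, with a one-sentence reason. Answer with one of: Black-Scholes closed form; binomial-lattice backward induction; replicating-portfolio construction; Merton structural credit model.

Key observation: with the firm-asset dynamics (V₀ = 290.2216) and a single zero-coupon liability of face 126.5191 given, debt value, spread, and default probability all derive from the option view of the balance sheet.

framework: Merton structural credit model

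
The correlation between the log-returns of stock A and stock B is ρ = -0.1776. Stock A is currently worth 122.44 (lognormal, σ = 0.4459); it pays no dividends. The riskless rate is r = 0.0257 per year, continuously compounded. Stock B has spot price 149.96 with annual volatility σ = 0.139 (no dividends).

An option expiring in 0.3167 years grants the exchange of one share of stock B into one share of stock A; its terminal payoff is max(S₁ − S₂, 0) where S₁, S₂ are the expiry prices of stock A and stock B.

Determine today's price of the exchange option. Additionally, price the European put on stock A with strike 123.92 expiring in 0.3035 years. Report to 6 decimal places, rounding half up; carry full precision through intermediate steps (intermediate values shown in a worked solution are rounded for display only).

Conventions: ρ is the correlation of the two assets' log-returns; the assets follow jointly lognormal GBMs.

exchange price = 5.001368
price(stock A put K=123.92) = 12.254671

σ_eff = √(σ₁² + σ₂² − 2ρσ₁σ₂) = √(0.4459² + 0.139² − 2·-0.1776·0.4459·0.139) = 0.490064
d₁ = (ln(S₁/S₂) + (q₂ − q₁ + σ_eff²/2)T) / (σ_eff√T) = (ln(122.44/149.96) + (0.0 − 0.0 + 0.120082)·0.3167) / 0.275789 = -0.597259
d₂ = d₁ − σ_eff√T = -0.597259 − 0.275789 = -0.873048
N(d₁) = 0.275167,  N(d₂) = 0.191318
V = S₁·e^{−q₁T}·N(d₁) − S₂·e^{−q₂T}·N(d₂) = 33.691465 − 28.690097 = 5.001368
[vanilla: stock A put K=123.92]
σ√T = 0.4459·√0.3035 = 0.245650
d₁ = (ln(S/K) + (r+σ²/2)T) / (σ√T) = (ln(122.44/123.92) + (0.0257+0.4459²/2)·0.3035) / 0.245650 = (-0.012015 + 0.037972) / 0.245650 = 0.105666
d₂ = d₁ − σ√T = 0.105666 − 0.245650 = -0.139984
e^{−rT} = 0.992230
N(−d₁) = 0.457924,  N(−d₂) = 0.555664
price = K·e^{−rT}·N(−d₂) − S·N(−d₁) = 68.322850 − 56.068179 = 12.254671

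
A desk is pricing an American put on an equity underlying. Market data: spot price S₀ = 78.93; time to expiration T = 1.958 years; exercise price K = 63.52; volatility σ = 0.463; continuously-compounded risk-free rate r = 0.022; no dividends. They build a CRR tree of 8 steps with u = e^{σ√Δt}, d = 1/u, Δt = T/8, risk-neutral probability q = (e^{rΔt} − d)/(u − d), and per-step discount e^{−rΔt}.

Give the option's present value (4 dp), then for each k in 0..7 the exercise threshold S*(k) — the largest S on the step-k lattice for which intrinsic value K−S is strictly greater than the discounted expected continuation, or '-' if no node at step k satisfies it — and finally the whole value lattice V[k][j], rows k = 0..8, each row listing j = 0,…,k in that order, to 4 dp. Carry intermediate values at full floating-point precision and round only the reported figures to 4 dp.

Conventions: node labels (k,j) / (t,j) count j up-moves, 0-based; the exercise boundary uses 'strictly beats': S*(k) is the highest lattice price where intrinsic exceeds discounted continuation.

Δt=0.24475, u=1.25741, d=0.79528, q=0.45467, disc=e^(-rΔt)=0.99463
k=8 terminal: V=max(K-S,0) → 50.8896 43.5502 31.9459 13.5987 0.0000 0.0000 0.0000 0.0000 0.0000
k=7: j=0 S=15.8817 intr=47.6383 cont=47.2972 V=47.6383[EX]; j=1 S=25.1103 intr=38.4097 cont=38.0686 V=38.4097[EX]; j=2 S=39.7016 intr=23.8184 cont=23.4773 V=23.8184[EX]; j=3 S=62.7717 intr=0.7483 cont=7.3760 V=7.3760[hold]; j=4 S=99.2476 intr=0.0000 cont=0.0000 V=0.0000[hold]; j=5 S=156.9191 intr=0.0000 cont=0.0000 V=0.0000[hold]; j=6 S=248.1028 intr=0.0000 cont=0.0000 V=0.0000[hold]; j=7 S=392.2721 intr=0.0000 cont=0.0000 V=0.0000[hold]  S*(7)=39.7016
k=6: j=0 S=19.9698 intr=43.5502 cont=43.2091 V=43.5502[EX]; j=1 S=31.5741 intr=31.9459 cont=31.6048 V=31.9459[EX]; j=2 S=49.9213 intr=13.5987 cont=16.2548 V=16.2548[hold]; j=3 S=78.9300 intr=0.0000 cont=4.0007 V=4.0007[hold]; j=4 S=124.7952 intr=0.0000 cont=0.0000 V=0.0000[hold]; j=5 S=197.3121 intr=0.0000 cont=0.0000 V=0.0000[hold]; j=6 S=311.9677 intr=0.0000 cont=0.0000 V=0.0000[hold]  S*(6)=31.5741
k=5: j=0 S=25.1103 intr=38.4097 cont=38.0686 V=38.4097[EX]; j=1 S=39.7016 intr=23.8184 cont=24.6784 V=24.6784[hold]; j=2 S=62.7717 intr=0.7483 cont=10.6259 V=10.6259[hold]; j=3 S=99.2476 intr=0.0000 cont=2.1700 V=2.1700[hold]; j=4 S=156.9191 intr=0.0000 cont=0.0000 V=0.0000[hold]; j=5 S=248.1028 intr=0.0000 cont=0.0000 V=0.0000[hold]  S*(5)=25.1103
k=4: j=0 S=31.5741 intr=31.9459 cont=31.9938 V=31.9938[hold]; j=1 S=49.9213 intr=13.5987 cont=18.1910 V=18.1910[hold]; j=2 S=78.9300 intr=0.0000 cont=6.7449 V=6.7449[hold]; j=3 S=124.7952 intr=0.0000 cont=1.1770 V=1.1770[hold]; j=4 S=197.3121 intr=0.0000 cont=0.0000 V=0.0000[hold]  S*(4)=-
k=3: j=0 S=39.7016 intr=23.8184 cont=25.5800 V=25.5800[hold]; j=1 S=62.7717 intr=0.7483 cont=12.9171 V=12.9171[hold]; j=2 S=99.2476 intr=0.0000 cont=4.1907 V=4.1907[hold]; j=3 S=156.9191 intr=0.0000 cont=0.6384 V=0.6384[hold]  S*(3)=-
k=2: j=0 S=49.9213 intr=13.5987 cont=19.7161 V=19.7161[hold]; j=1 S=78.9300 intr=0.0000 cont=8.9014 V=8.9014[hold]; j=2 S=124.7952 intr=0.0000 cont=2.5618 V=2.5618[hold]  S*(2)=-
k=1: j=0 S=62.7717 intr=0.7483 cont=14.7195 V=14.7195[hold]; j=1 S=99.2476 intr=0.0000 cont=5.9867 V=5.9867[hold]  S*(1)=-
k=0: j=0 S=78.9300 intr=0.0000 cont=10.6913 V=10.6913[hold]  S*(0)=-

price = 10.6913
boundary = - - - - - 25.1103 31.5741 39.7016
tree:
10.6913
14.7195 5.9867
19.7161 8.9014 2.5618
25.5800 12.9171 4.1907 0.6384
31.9938 18.1910 6.7449 1.1770 0.0000
38.4097 24.6784 10.6259 2.1700 0.0000 0.0000
43.5502 31.9459 16.2548 4.0007 0.0000 0.0000 0.0000
47.6383 38.4097 23.8184 7.3760 0.0000 0.0000 0.0000 0.0000
50.8896 43.5502 31.9459 13.5987 0.0000 0.0000 0.0000 0.0000 0.0000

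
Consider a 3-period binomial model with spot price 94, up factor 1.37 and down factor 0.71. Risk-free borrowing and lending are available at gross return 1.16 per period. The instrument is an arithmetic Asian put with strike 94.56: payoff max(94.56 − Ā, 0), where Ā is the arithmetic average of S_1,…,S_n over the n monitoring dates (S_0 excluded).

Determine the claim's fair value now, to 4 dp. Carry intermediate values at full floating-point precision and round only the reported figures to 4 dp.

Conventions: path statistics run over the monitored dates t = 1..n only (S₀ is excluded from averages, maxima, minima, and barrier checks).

price = 3.3781

No-arbitrage gives p* = (R−d)/(u−d) = 0.6818: enumerate every path, weight its payoff by its p*-probability, and discount by R^3.
Enumerate all 2^3 = 8 price paths (U = up ×1.37, D = down ×0.71); each path with k up-moves has probability p*^k·(1−p*)^(3−k).
DDD: Ā=49.2563, payoff=45.3037, prob=0.032213
UDD: Ā=95.0439, payoff=0.0000, prob=0.069027
DUD: Ā=74.3639, payoff=20.1961, prob=0.069027
UUD: Ā=143.4910, payoff=0.0000, prob=0.147915
DDU: Ā=59.6811, payoff=34.8789, prob=0.069027
UDU: Ā=115.1594, payoff=0.0000, prob=0.147915
DUU: Ā=94.4794, payoff=0.0806, prob=0.147915
UUU: Ā=182.3053, payoff=0.0000, prob=0.316961
Price = Σ prob·payoff / R^3 = 5.272936 / 1.560896 = 3.3781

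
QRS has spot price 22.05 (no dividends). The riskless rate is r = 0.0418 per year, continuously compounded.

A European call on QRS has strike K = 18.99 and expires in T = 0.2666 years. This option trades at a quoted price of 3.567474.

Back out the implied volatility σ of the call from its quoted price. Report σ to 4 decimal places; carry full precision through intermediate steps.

At σ = 0.3208 the Black–Scholes value reproduces the quote:
σ√T = 0.3208·√0.2666 = 0.165640
d₁ = (ln(S/K) + (r+σ²/2)T) / (σ√T) = (ln(22.05/18.99) + (0.0418+0.3208²/2)·0.2666) / 0.165640 = (0.149400 + 0.024862) / 0.165640 = 1.052056
d₂ = d₁ − σ√T = 1.052056 − 0.165640 = 0.886416
e^{−rT} = 0.988918
N(d₁) = 0.853613,  N(d₂) = 0.812303
V = S·N(d₁) − K·e^{−rT}·N(d₂) = 18.822167 − 15.254693 = 3.567474 (the quoted price), and the Black–Scholes price is strictly increasing in σ, so σ is unique

sigma = 0.3208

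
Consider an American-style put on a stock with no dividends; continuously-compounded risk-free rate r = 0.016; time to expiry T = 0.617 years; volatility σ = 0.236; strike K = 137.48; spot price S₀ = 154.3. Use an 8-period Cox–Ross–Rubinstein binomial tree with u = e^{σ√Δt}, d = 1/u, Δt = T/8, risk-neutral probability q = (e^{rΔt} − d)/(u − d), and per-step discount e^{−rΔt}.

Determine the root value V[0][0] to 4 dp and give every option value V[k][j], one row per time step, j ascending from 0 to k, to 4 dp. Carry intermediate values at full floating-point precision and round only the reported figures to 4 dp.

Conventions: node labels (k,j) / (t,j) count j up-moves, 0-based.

Δt=0.07712  u=1.06774  d=0.93656  q=0.49303  discount=0.99877
step 8 (expiry): payoffs max(K−S,0) = 46.1413 33.3484 18.7637 2.1363 0.0000 0.0000 0.0000 0.0000 0.0000
k=7: (k=7,j=0): S=97.5257, K−S=39.9543, hold=39.7848 ⇒ V=39.9543 exercise | (k=7,j=1): S=111.1851, K−S=26.2949, hold=26.1254 ⇒ V=26.2949 exercise | (k=7,j=2): S=126.7577, K−S=10.7223, hold=10.5528 ⇒ V=10.7223 exercise | (k=7,j=3): S=144.5114, K−S=0.0000, hold=1.0817 ⇒ V=1.0817 continue | (k=7,j=4): S=164.7517, K−S=0.0000, hold=0.0000 ⇒ V=0.0000 continue | (k=7,j=5): S=187.8268, K−S=0.0000, hold=0.0000 ⇒ V=0.0000 continue | (k=7,j=6): S=214.1338, K−S=0.0000, hold=0.0000 ⇒ V=0.0000 continue | (k=7,j=7): S=244.1254, K−S=0.0000, hold=0.0000 ⇒ V=0.0000 continue
k=6: (k=6,j=0): S=104.1316, K−S=33.3484, hold=33.1788 ⇒ V=33.3484 exercise | (k=6,j=1): S=118.7163, K−S=18.7637, hold=18.5941 ⇒ V=18.7637 exercise | (k=6,j=2): S=135.3437, K−S=2.1363, hold=5.9618 ⇒ V=5.9618 continue | (k=6,j=3): S=154.3000, K−S=0.0000, hold=0.5477 ⇒ V=0.5477 continue | (k=6,j=4): S=175.9113, K−S=0.0000, hold=0.0000 ⇒ V=0.0000 continue | (k=6,j=5): S=200.5494, K−S=0.0000, hold=0.0000 ⇒ V=0.0000 continue | (k=6,j=6): S=228.6384, K−S=0.0000, hold=0.0000 ⇒ V=0.0000 continue
k=5: (k=5,j=0): S=111.1851, K−S=26.2949, hold=26.1254 ⇒ V=26.2949 exercise | (k=5,j=1): S=126.7577, K−S=10.7223, hold=12.4366 ⇒ V=12.4366 continue | (k=5,j=2): S=144.5114, K−S=0.0000, hold=3.2884 ⇒ V=3.2884 continue | (k=5,j=3): S=164.7517, K−S=0.0000, hold=0.2773 ⇒ V=0.2773 continue | (k=5,j=4): S=187.8268, K−S=0.0000, hold=0.0000 ⇒ V=0.0000 continue | (k=5,j=5): S=214.1338, K−S=0.0000, hold=0.0000 ⇒ V=0.0000 continue
k=4: (k=4,j=0): S=118.7163, K−S=18.7637, hold=19.4383 ⇒ V=19.4383 continue | (k=4,j=1): S=135.3437, K−S=2.1363, hold=7.9164 ⇒ V=7.9164 continue | (k=4,j=2): S=154.3000, K−S=0.0000, hold=1.8016 ⇒ V=1.8016 continue | (k=4,j=3): S=175.9113, K−S=0.0000, hold=0.1404 ⇒ V=0.1404 continue | (k=4,j=4): S=200.5494, K−S=0.0000, hold=0.0000 ⇒ V=0.0000 continue
k=3: (k=3,j=0): S=126.7577, K−S=10.7223, hold=13.7406 ⇒ V=13.7406 continue | (k=3,j=1): S=144.5114, K−S=0.0000, hold=4.8956 ⇒ V=4.8956 continue | (k=3,j=2): S=164.7517, K−S=0.0000, hold=0.9814 ⇒ V=0.9814 continue | (k=3,j=3): S=187.8268, K−S=0.0000, hold=0.0711 ⇒ V=0.0711 continue
k=2: (k=2,j=0): S=135.3437, K−S=2.1363, hold=9.3682 ⇒ V=9.3682 continue | (k=2,j=1): S=154.3000, K−S=0.0000, hold=2.9621 ⇒ V=2.9621 continue | (k=2,j=2): S=175.9113, K−S=0.0000, hold=0.5319 ⇒ V=0.5319 continue
k=1: (k=1,j=0): S=144.5114, K−S=0.0000, hold=6.2021 ⇒ V=6.2021 continue | (k=1,j=1): S=164.7517, K−S=0.0000, hold=1.7618 ⇒ V=1.7618 continue
k=0: (k=0,j=0): S=154.3000, K−S=0.0000, hold=4.0079 ⇒ V=4.0079 continue

price = 4.0079
tree:
4.0079
6.2021 1.7618
9.3682 2.9621 0.5319
13.7406 4.8956 0.9814 0.0711
19.4383 7.9164 1.8016 0.1404 0.0000
26.2949 12.4366 3.2884 0.2773 0.0000 0.0000
33.3484 18.7637 5.9618 0.5477 0.0000 0.0000 0.0000
39.9543 26.2949 10.7223 1.0817 0.0000 0.0000 0.0000 0.0000
46.1413 33.3484 18.7637 2.1363 0.0000 0.0000 0.0000 0.0000 0.0000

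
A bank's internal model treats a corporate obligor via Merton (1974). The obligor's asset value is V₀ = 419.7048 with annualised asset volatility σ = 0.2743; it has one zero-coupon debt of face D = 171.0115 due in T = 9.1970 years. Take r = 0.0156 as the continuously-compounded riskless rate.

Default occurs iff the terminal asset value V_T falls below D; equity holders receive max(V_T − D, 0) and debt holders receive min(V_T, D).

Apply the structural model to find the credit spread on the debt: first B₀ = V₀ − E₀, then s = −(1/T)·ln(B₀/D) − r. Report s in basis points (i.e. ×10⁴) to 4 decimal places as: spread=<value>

spread=74.8556

With assets at 419.7048 and a single debt payment of 171.0115 at 9.1970 years:
d₁ = [ln(V₀/D) + (r + σ²/2)T] / (σ√T)
   = [ln(419.7048/171.0115) + (0.0156 + 0.5·0.2743²)·9.1970] / (0.2743·√9.1970)
   = [0.897821 + 0.489467] / 0.831857 = 1.667699
d₂ = d₁ − σ√T = 1.667699 − 0.831857 = 0.835841
N(d₁) = 0.952312,  N(d₂) = 0.798378,  e^(−rT) = 0.866344
E₀ = V₀·N(d₁) − D·e^(−rT)·N(d₂)
   = 419.7048·0.952312 − 171.0115·0.866344·0.798378 = 281.406502
B₀ = V₀ − E₀ = 419.7048 − 281.406502 = 138.298298
spread = −(1/T)·ln(B₀/D) − r = −(1/9.1970)·ln(138.298298/171.0115) − 0.0156 = 0.00748556
in basis points: 0.00748556 × 10⁴ = 74.8556 bp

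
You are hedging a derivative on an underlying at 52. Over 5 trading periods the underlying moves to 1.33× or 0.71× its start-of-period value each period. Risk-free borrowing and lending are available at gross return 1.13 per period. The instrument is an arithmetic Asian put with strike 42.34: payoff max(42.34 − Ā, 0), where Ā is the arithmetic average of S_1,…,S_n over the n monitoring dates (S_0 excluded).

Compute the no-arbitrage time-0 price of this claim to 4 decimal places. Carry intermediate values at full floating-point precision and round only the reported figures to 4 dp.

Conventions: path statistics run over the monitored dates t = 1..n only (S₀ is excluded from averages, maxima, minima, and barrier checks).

With p* = (R−d)/(u−d) = 0.6774, sum probability × payoff across the paths and divide by R^5.
Enumerate all 2^5 = 32 price paths (U = up ×1.33, D = down ×0.71); each path with k up-moves has probability p*^k·(1−p*)^(5−k).
DDDDD: Ā=20.8681, payoff=21.4719, prob=0.003493
UDDDD: Ā=39.0910, payoff=3.2490, prob=0.007335
DUDDD: Ā=32.6430, payoff=9.6970, prob=0.007335
UUDDD: Ā=61.1482, payoff=0.0000, prob=0.015404
DDUDD: Ā=28.0649, payoff=14.2751, prob=0.007335
UDUDD: Ā=52.5723, payoff=0.0000, prob=0.015404
DUUDD: Ā=46.1243, payoff=0.0000, prob=0.015404
UUUDD: Ā=86.4019, payoff=0.0000, prob=0.032348
DDDUD: Ā=24.8145, payoff=17.5255, prob=0.007335
UDDUD: Ā=46.4835, payoff=0.0000, prob=0.015404
DUDUD: Ā=40.0355, payoff=2.3045, prob=0.015404
UUDUD: Ā=74.9960, payoff=0.0000, prob=0.032348
DDUUD: Ā=35.4574, payoff=6.8826, prob=0.015404
UDUUD: Ā=66.4202, payoff=0.0000, prob=0.032348
DUUUD: Ā=59.9722, payoff=0.0000, prob=0.032348
UUUUD: Ā=112.3422, payoff=0.0000, prob=0.067931
DDDDU: Ā=22.5067, payoff=19.8333, prob=0.007335
UDDDU: Ā=42.1604, payoff=0.1796, prob=0.015404
DUDDU: Ā=35.7124, payoff=6.6276, prob=0.015404
UUDDU: Ā=66.8979, payoff=0.0000, prob=0.032348
DDUDU: Ā=31.1343, payoff=11.2057, prob=0.015404
UDUDU: Ā=58.3220, payoff=0.0000, prob=0.032348
DUUDU: Ā=51.8740, payoff=0.0000, prob=0.032348
UUUDU: Ā=97.1724, payoff=0.0000, prob=0.067931
DDDUU: Ā=27.8839, payoff=14.4561, prob=0.015404
UDDUU: Ā=52.2332, payoff=0.0000, prob=0.032348
DUDUU: Ā=45.7852, payoff=0.0000, prob=0.032348
UUDUU: Ā=85.7666, payoff=0.0000, prob=0.067931
DDUUU: Ā=41.2071, payoff=1.1329, prob=0.032348
UDUUU: Ā=77.1907, payoff=0.0000, prob=0.067931
DUUUU: Ā=70.7427, payoff=0.0000, prob=0.067931
UUUUU: Ā=132.5181, payoff=0.0000, prob=0.142655
Price = Σ prob·payoff / R^5 = 1.227020 / 1.842435 = 0.6660

price = 0.6660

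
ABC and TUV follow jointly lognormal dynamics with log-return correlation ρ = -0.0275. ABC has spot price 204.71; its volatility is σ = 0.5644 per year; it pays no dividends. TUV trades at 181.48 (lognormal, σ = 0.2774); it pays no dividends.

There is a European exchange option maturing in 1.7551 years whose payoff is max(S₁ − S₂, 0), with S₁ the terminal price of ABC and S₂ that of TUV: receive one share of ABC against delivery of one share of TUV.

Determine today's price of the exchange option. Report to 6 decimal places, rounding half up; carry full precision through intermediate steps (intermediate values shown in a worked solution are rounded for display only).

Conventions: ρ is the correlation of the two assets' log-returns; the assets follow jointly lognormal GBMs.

σ_eff = √(σ₁² + σ₂² − 2ρσ₁σ₂) = √(0.5644² + 0.2774² − 2·-0.0275·0.5644·0.2774) = 0.635696
d₁ = (ln(S₁/S₂) + (q₂ − q₁ + σ_eff²/2)T) / (σ_eff√T) = (ln(204.71/181.48) + (0.0 − 0.0 + 0.202055)·1.7551) / 0.842171 = 0.564107
d₂ = d₁ − σ_eff√T = 0.564107 − 0.842171 = -0.278064
N(d₁) = 0.713659,  N(d₂) = 0.390482
V = S₁·e^{−q₁T}·N(d₁) − S₂·e^{−q₂T}·N(d₂) = 146.093231 − 70.864630 = 75.228601
Key observation: r never enters — measured in units of TUV, the claim is a call on S₁/S₂ struck at 1, so only the dividend yields and σ_eff matter.

exchange price = 75.228601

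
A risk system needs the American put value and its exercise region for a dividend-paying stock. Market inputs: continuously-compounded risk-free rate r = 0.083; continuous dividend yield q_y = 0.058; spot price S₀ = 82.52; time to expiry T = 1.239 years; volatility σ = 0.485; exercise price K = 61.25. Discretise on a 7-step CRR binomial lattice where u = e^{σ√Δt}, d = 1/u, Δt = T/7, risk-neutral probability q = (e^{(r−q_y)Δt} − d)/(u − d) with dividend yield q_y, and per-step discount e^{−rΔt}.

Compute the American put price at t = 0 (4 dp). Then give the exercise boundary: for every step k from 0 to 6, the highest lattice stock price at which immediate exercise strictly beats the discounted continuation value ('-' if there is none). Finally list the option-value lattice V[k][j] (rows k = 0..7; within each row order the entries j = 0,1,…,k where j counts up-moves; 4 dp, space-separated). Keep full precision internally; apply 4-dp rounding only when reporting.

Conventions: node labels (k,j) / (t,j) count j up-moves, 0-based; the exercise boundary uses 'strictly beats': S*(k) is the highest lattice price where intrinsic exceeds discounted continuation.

Δt=0.17700, u=1.22635, d=0.81542, q=0.45996, disc=e^(-rΔt)=0.98542
k=7 terminal: V=max(K-S,0) → 41.4691 31.5006 16.5085 0.0000 0.0000 0.0000 0.0000 0.0000
k=6: j=0 S=24.2584 intr=36.9916 cont=36.3461 V=36.9916[EX]; j=1 S=36.4834 intr=24.7666 cont=24.2460 V=24.7666[EX]; j=2 S=54.8690 intr=6.3810 cont=8.7853 V=8.7853[hold]; j=3 S=82.5200 intr=0.0000 cont=0.0000 V=0.0000[hold]; j=4 S=124.1056 intr=0.0000 cont=0.0000 V=0.0000[hold]; j=5 S=186.6481 intr=0.0000 cont=0.0000 V=0.0000[hold]; j=6 S=280.7087 intr=0.0000 cont=0.0000 V=0.0000[hold]  S*(6)=36.4834
k=5: j=0 S=29.7494 intr=31.5006 cont=30.9112 V=31.5006[EX]; j=1 S=44.7415 intr=16.5085 cont=17.1619 V=17.1619[hold]; j=2 S=67.2889 intr=0.0000 cont=4.6752 V=4.6752[hold]; j=3 S=101.1988 intr=0.0000 cont=0.0000 V=0.0000[hold]; j=4 S=152.1975 intr=0.0000 cont=0.0000 V=0.0000[hold]; j=5 S=228.8968 intr=0.0000 cont=0.0000 V=0.0000[hold]  S*(5)=29.7494
k=4: j=0 S=36.4834 intr=24.7666 cont=24.5422 V=24.7666[EX]; j=1 S=54.8690 intr=6.3810 cont=11.2521 V=11.2521[hold]; j=2 S=82.5200 intr=0.0000 cont=2.4880 V=2.4880[hold]; j=3 S=124.1056 intr=0.0000 cont=0.0000 V=0.0000[hold]; j=4 S=186.6481 intr=0.0000 cont=0.0000 V=0.0000[hold]  S*(4)=36.4834
k=3: j=0 S=44.7415 intr=16.5085 cont=18.2800 V=18.2800[hold]; j=1 S=67.2889 intr=0.0000 cont=7.1157 V=7.1157[hold]; j=2 S=101.1988 intr=0.0000 cont=1.3240 V=1.3240[hold]; j=3 S=152.1975 intr=0.0000 cont=0.0000 V=0.0000[hold]  S*(3)=-
k=2: j=0 S=54.8690 intr=6.3810 cont=12.9532 V=12.9532[hold]; j=1 S=82.5200 intr=0.0000 cont=4.3868 V=4.3868[hold]; j=2 S=124.1056 intr=0.0000 cont=0.7046 V=0.7046[hold]  S*(2)=-
k=1: j=0 S=67.2889 intr=0.0000 cont=8.8816 V=8.8816[hold]; j=1 S=101.1988 intr=0.0000 cont=2.6539 V=2.6539[hold]  S*(1)=-
k=0: j=0 S=82.5200 intr=0.0000 cont=5.9294 V=5.9294[hold]  S*(0)=-

price = 5.9294
boundary = - - - - 36.4834 29.7494 36.4834
tree:
5.9294
8.8816 2.6539
12.9532 4.3868 0.7046
18.2800 7.1157 1.3240 0.0000
24.7666 11.2521 2.4880 0.0000 0.0000
31.5006 17.1619 4.6752 0.0000 0.0000 0.0000
36.9916 24.7666 8.7853 0.0000 0.0000 0.0000 0.0000
41.4691 31.5006 16.5085 0.0000 0.0000 0.0000 0.0000 0.0000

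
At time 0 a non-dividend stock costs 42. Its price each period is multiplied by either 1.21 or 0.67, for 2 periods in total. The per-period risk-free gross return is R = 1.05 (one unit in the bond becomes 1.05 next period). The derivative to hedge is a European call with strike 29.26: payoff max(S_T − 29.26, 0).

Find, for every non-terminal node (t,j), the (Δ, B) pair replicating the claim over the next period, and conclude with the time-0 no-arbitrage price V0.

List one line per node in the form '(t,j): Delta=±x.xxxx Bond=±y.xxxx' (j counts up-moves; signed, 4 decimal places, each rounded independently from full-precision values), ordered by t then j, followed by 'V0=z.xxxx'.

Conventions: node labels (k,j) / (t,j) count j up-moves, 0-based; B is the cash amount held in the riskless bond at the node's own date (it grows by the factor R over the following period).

(0,0): Delta=0.8705 Bond=-20.2731
(1,0): Delta=0.3152 Bond=-5.6594
(1,1): Delta=1.0000 Bond=-27.8667
V0=16.2890

No-arbitrage ⇒ martingale measure with p* = (R−d)/(u−d) = 0.7037.
At maturity the claim pays: V(2,0)=0.0000, V(2,1)=4.7894, V(2,2)=32.2322
(1,0): S=28.1400. Δ = (V_up−V_dn)/(S_up−S_dn) = (4.7894−0.0000)/(34.0494−18.8538) = 0.3152. V = [p*·4.7894 + (1−p*)·0.0000]/1.05 = 3.2098. B = V − Δ·S = -5.6594.
(1,1): S=50.8200. Δ = (V_up−V_dn)/(S_up−S_dn) = (32.2322−4.7894)/(61.4922−34.0494) = 1.0000. V = [p*·32.2322 + (1−p*)·4.7894]/1.05 = 22.9533. B = V − Δ·S = -27.8667.
(0,0): S=42.0000. Δ = (V_up−V_dn)/(S_up−S_dn) = (22.9533−3.2098)/(50.8200−28.1400) = 0.8705. V = [p*·22.9533 + (1−p*)·3.2098]/1.05 = 16.2890. B = V − Δ·S = -20.2731.
As a check, the time-0 holding Δ(0,0)·S0 + B(0,0) comes to 16.2890 — exactly V0.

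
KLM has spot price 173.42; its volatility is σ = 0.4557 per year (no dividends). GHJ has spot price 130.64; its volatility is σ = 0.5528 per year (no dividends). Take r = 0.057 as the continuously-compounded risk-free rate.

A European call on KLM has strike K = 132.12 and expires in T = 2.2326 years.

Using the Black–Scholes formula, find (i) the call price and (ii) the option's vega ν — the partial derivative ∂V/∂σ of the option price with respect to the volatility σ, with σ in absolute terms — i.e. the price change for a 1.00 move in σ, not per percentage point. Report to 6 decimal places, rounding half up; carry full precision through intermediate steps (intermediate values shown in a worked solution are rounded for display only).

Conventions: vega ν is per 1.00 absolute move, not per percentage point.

price = 73.257629
ν = 67.279654

σ√T = 0.4557·√2.2326 = 0.680902
d₁ = (ln(S/K) + (r+σ²/2)T) / (σ√T) = (ln(173.42/132.12) + (0.057+0.4557²/2)·2.2326) / 0.680902 = (0.272006 + 0.359072) / 0.680902 = 0.926826
d₂ = d₁ − σ√T = 0.926826 − 0.680902 = 0.245924
e^{−rT} = 0.880506
N(d₁) = 0.822992,  N(d₂) = 0.597130
Call price V = S·N(d₁) − K·e^{−rT}·N(d₂) = 142.723205 − 69.465576 = 73.257629
φ(d₁) = (1/√(2π))·e^{−d₁²/2} = 0.259644
ν = S·φ(d₁)·√T = 67.279654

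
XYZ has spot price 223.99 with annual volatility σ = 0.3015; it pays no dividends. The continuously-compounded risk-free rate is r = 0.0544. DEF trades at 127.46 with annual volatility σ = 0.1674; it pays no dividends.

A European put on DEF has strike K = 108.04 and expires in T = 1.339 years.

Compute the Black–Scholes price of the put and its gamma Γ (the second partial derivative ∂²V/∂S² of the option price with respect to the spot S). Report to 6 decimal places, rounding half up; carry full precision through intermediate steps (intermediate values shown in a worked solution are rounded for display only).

price = 1.153672
Γ = 0.006706

σ√T = 0.1674·√1.339 = 0.193707
d₁ = (ln(S/K) + (r+σ²/2)T) / (σ√T) = (ln(127.46/108.04) + (0.0544+0.1674²/2)·1.339) / 0.193707 = (0.165301 + 0.091603) / 0.193707 = 1.326249
d₂ = d₁ − σ√T = 1.326249 − 0.193707 = 1.132541
e^{−rT} = 0.929748
N(−d₁) = 0.092379,  N(−d₂) = 0.128703
Put price V = K·e^{−rT}·N(−d₂) − S·N(−d₁) = 12.928258 − 11.774586 = 1.153672
φ(d₁) = (1/√(2π))·e^{−d₁²/2} = 0.165563
Γ = φ(d₁) / (S·σ·√T) = 0.006706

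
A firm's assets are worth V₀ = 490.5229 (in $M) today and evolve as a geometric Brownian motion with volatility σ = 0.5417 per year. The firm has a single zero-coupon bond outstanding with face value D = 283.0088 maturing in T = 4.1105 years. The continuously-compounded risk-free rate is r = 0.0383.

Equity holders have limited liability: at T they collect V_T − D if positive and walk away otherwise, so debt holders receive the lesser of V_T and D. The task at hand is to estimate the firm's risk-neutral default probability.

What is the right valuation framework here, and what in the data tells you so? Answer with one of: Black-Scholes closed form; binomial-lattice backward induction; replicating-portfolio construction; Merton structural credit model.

Key observation: the asked-for credit quantity lives on the firm's capital structure — asset value, asset volatility, debt face 283.0088 — which is the structural model's domain.

framework: Merton structural credit model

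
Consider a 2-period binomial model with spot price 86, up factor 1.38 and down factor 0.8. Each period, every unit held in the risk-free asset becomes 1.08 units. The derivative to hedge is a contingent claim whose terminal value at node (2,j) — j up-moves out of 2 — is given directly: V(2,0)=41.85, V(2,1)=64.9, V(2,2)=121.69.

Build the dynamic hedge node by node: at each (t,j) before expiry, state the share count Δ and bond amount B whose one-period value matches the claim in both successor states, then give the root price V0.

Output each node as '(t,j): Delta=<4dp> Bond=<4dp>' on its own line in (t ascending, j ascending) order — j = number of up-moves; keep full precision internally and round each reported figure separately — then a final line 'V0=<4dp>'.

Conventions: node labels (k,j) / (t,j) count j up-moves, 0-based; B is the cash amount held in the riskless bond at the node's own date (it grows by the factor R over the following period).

(0,0): Delta=0.7302 Bond=-1.0992
(1,0): Delta=0.5776 Bond=9.3119
(1,1): Delta=0.8250 Bond=-12.4361
V0=61.7014

The replicating-portfolio and risk-neutral prices coincide; use p* = (1.08−0.8)/(1.38−0.8) = 0.4828 for the latter.
Payoffs at expiry: V(2,0)=41.8500, V(2,1)=64.9000, V(2,2)=121.6900
Node (1,0) S=68.8000: V=(p*·64.9000+(1−p*)·41.8500)/1.08=49.0533; Δ=(64.9000−41.8500)/(94.9440−55.0400)=0.5776; B=V−Δ·S=9.3119
Node (1,1) S=118.6800: V=(p*·121.6900+(1−p*)·64.9000)/1.08=85.4777; Δ=(121.6900−64.9000)/(163.7784−94.9440)=0.8250; B=V−Δ·S=-12.4361
Node (0,0) S=86.0000: V=(p*·85.4777+(1−p*)·49.0533)/1.08=61.7014; Δ=(85.4777−49.0533)/(118.6800−68.8000)=0.7302; B=V−Δ·S=-1.0992
Verification: the root portfolio costs Δ(0,0)·S0 + B(0,0) = 61.7014, matching V0.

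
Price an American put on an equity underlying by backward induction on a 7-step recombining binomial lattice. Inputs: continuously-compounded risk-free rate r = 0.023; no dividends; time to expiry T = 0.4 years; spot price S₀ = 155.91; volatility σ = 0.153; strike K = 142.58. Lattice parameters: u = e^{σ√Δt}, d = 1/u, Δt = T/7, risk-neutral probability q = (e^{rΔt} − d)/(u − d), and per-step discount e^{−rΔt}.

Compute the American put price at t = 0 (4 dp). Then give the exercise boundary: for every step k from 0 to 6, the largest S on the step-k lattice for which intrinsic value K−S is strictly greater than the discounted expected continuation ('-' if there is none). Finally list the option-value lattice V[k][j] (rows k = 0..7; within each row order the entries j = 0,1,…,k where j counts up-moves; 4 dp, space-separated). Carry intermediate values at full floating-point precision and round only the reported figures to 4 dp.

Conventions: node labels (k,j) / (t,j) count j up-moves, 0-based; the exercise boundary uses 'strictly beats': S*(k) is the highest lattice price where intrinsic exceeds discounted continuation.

params: Δt=0.05714 u=1.03725 d=0.96409 q=0.50883 e^(-rΔt)=0.99869
t_7 payoffs: 21.8857 12.7262 2.8717 0.0000 0.0000 0.0000 0.0000 0.0000
t_6: node(6,0) S=125.1903 payoff=17.3897 vs cont=17.2024 → 17.3897 [stop]  node(6,1) S=134.6910 payoff=7.8890 vs cont=7.7018 → 7.8890 [stop]  node(6,2) S=144.9126 payoff=0.0000 vs cont=1.4086 → 1.4086 [wait]  node(6,3) S=155.9100 payoff=0.0000 vs cont=0.0000 → 0.0000 [wait]  node(6,4) S=167.7420 payoff=0.0000 vs cont=0.0000 → 0.0000 [wait]  node(6,5) S=180.4719 payoff=0.0000 vs cont=0.0000 → 0.0000 [wait]  node(6,6) S=194.1678 payoff=0.0000 vs cont=0.0000 → 0.0000 [wait]  ⇒ S*(6)=134.6910
t_5: node(5,0) S=129.8538 payoff=12.7262 vs cont=12.5390 → 12.7262 [stop]  node(5,1) S=139.7083 payoff=2.8717 vs cont=4.5856 → 4.5856 [wait]  node(5,2) S=150.3108 payoff=0.0000 vs cont=0.6910 → 0.6910 [wait]  node(5,3) S=161.7178 payoff=0.0000 vs cont=0.0000 → 0.0000 [wait]  node(5,4) S=173.9905 payoff=0.0000 vs cont=0.0000 → 0.0000 [wait]  node(5,5) S=187.1946 payoff=0.0000 vs cont=0.0000 → 0.0000 [wait]  ⇒ S*(5)=129.8538
t_4: node(4,0) S=134.6910 payoff=7.8890 vs cont=8.5727 → 8.5727 [wait]  node(4,1) S=144.9126 payoff=0.0000 vs cont=2.6004 → 2.6004 [wait]  node(4,2) S=155.9100 payoff=0.0000 vs cont=0.3389 → 0.3389 [wait]  node(4,3) S=167.7420 payoff=0.0000 vs cont=0.0000 → 0.0000 [wait]  node(4,4) S=180.4719 payoff=0.0000 vs cont=0.0000 → 0.0000 [wait]  ⇒ S*(4)=-
t_3: node(3,0) S=139.7083 payoff=2.8717 vs cont=5.5266 → 5.5266 [wait]  node(3,1) S=150.3108 payoff=0.0000 vs cont=1.4478 → 1.4478 [wait]  node(3,2) S=161.7178 payoff=0.0000 vs cont=0.1663 → 0.1663 [wait]  node(3,3) S=173.9905 payoff=0.0000 vs cont=0.0000 → 0.0000 [wait]  ⇒ S*(3)=-
t_2: node(2,0) S=144.9126 payoff=0.0000 vs cont=3.4466 → 3.4466 [wait]  node(2,1) S=155.9100 payoff=0.0000 vs cont=0.7947 → 0.7947 [wait]  node(2,2) S=167.7420 payoff=0.0000 vs cont=0.0816 → 0.0816 [wait]  ⇒ S*(2)=-
t_1: node(1,0) S=150.3108 payoff=0.0000 vs cont=2.0945 → 2.0945 [wait]  node(1,1) S=161.7178 payoff=0.0000 vs cont=0.4312 → 0.4312 [wait]  ⇒ S*(1)=-
t_0: node(0,0) S=155.9100 payoff=0.0000 vs cont=1.2465 → 1.2465 [wait]  ⇒ S*(0)=-

price = 1.2465
boundary = - - - - - 129.8538 134.6910
tree:
1.2465
2.0945 0.4312
3.4466 0.7947 0.0816
5.5266 1.4478 0.1663 0.0000
8.5727 2.6004 0.3389 0.0000 0.0000
12.7262 4.5856 0.6910 0.0000 0.0000 0.0000
17.3897 7.8890 1.4086 0.0000 0.0000 0.0000 0.0000
21.8857 12.7262 2.8717 0.0000 0.0000 0.0000 0.0000 0.0000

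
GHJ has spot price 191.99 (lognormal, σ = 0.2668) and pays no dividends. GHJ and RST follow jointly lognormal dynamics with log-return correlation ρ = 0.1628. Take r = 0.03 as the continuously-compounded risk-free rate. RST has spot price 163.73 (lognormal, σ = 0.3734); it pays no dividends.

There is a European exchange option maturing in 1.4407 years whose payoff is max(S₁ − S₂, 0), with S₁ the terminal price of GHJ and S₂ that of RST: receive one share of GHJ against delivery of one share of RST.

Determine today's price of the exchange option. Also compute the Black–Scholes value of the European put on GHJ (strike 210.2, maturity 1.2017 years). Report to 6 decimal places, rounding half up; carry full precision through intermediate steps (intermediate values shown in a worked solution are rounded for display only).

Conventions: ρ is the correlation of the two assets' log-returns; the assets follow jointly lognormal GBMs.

σ_eff = √(σ₁² + σ₂² − 2ρσ₁σ₂) = √(0.2668² + 0.3734² − 2·0.1628·0.2668·0.3734) = 0.422105
d₁ = (ln(S₁/S₂) + (q₂ − q₁ + σ_eff²/2)T) / (σ_eff√T) = (ln(191.99/163.73) + (0.0 − 0.0 + 0.089086)·1.4407) / 0.506649 = 0.567594
d₂ = d₁ − σ_eff√T = 0.567594 − 0.506649 = 0.060946
N(d₁) = 0.714845,  N(d₂) = 0.524299
V = S₁·e^{−q₁T}·N(d₁) − S₂·e^{−q₂T}·N(d₂) = 137.243056 − 85.843427 = 51.399629
[vanilla: GHJ put K=210.2]
σ√T = 0.2668·√1.2017 = 0.292472
d₁ = (ln(S/K) + (r+σ²/2)T) / (σ√T) = (ln(191.99/210.2) + (0.03+0.2668²/2)·1.2017) / 0.292472 = (-0.090616 + 0.078821) / 0.292472 = -0.040330
d₂ = d₁ − σ√T = -0.040330 − 0.292472 = -0.332801
e^{−rT} = 0.964591
N(−d₁) = 0.516085,  N(−d₂) = 0.630358
price = K·e^{−rT}·N(−d₂) − S·N(−d₁) = 127.809515 − 99.083140 = 28.726375

exchange price = 51.399629
price(GHJ put K=210.2) = 28.726375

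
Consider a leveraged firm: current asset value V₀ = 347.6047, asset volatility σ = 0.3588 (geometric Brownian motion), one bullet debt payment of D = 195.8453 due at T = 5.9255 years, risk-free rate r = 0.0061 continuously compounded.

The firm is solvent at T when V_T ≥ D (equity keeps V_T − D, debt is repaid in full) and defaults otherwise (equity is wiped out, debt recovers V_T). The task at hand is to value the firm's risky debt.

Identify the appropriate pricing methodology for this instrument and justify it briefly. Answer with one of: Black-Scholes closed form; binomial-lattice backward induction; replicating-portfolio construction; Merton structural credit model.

Key observation: the asked-for credit quantity lives on the firm's capital structure — asset value, asset volatility, debt face 195.8453 — which is the structural model's domain.

framework: Merton structural credit model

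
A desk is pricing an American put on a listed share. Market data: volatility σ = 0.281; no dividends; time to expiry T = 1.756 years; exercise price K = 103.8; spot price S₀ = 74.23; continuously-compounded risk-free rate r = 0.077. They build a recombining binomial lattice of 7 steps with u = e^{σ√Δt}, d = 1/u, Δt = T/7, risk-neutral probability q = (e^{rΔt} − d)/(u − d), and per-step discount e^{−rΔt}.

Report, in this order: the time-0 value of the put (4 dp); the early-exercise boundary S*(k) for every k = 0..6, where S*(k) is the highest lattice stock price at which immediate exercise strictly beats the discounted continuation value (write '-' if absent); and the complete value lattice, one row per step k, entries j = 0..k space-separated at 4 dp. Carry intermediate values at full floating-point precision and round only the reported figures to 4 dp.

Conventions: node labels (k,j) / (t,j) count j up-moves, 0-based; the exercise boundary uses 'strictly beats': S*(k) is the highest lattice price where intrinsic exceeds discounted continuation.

Δt=0.25086  u=1.15113  d=0.86871  q=0.53393  discount=0.98087
step 7 (expiry): payoffs max(K−S,0) = 76.0847 67.0747 55.1357 39.3153 18.3519 0.0000 0.0000 0.0000
step 6: (k=6,j=0): S=31.9038, K−S=71.8962, hold=69.9105 ⇒ V=71.8962 exercise | (k=6,j=1): S=42.2754, K−S=61.5246, hold=59.5388 ⇒ V=61.5246 exercise | (k=6,j=2): S=56.0188, K−S=47.7812, hold=45.7955 ⇒ V=47.7812 exercise | (k=6,j=3): S=74.2300, K−S=29.5700, hold=27.5842 ⇒ V=29.5700 exercise | (k=6,j=4): S=98.3615, K−S=5.4385, hold=8.3896 ⇒ V=8.3896 continue | (k=6,j=5): S=130.3380, K−S=0.0000, hold=0.0000 ⇒ V=0.0000 continue | (k=6,j=6): S=172.7097, K−S=0.0000, hold=0.0000 ⇒ V=0.0000 continue  boundary S*=74.2300
step 5: (k=5,j=0): S=36.7253, K−S=67.0747, hold=65.0890 ⇒ V=67.0747 exercise | (k=5,j=1): S=48.6643, K−S=55.1357, hold=53.1499 ⇒ V=55.1357 exercise | (k=5,j=2): S=64.4847, K−S=39.3153, hold=37.3296 ⇒ V=39.3153 exercise | (k=5,j=3): S=85.4481, K−S=18.3519, hold=17.9117 ⇒ V=18.3519 exercise | (k=5,j=4): S=113.2265, K−S=0.0000, hold=3.8353 ⇒ V=3.8353 continue | (k=5,j=5): S=150.0355, K−S=0.0000, hold=0.0000 ⇒ V=0.0000 continue  boundary S*=85.4481
step 4: (k=4,j=0): S=42.2754, K−S=61.5246, hold=59.5388 ⇒ V=61.5246 exercise | (k=4,j=1): S=56.0188, K−S=47.7812, hold=45.7955 ⇒ V=47.7812 exercise | (k=4,j=2): S=74.2300, K−S=29.5700, hold=27.5842 ⇒ V=29.5700 exercise | (k=4,j=3): S=98.3615, K−S=5.4385, hold=10.3982 ⇒ V=10.3982 continue | (k=4,j=4): S=130.3380, K−S=0.0000, hold=1.7533 ⇒ V=1.7533 continue  boundary S*=74.2300
step 3: (k=3,j=0): S=48.6643, K−S=55.1357, hold=53.1499 ⇒ V=55.1357 exercise | (k=3,j=1): S=64.4847, K−S=39.3153, hold=37.3296 ⇒ V=39.3153 exercise | (k=3,j=2): S=85.4481, K−S=18.3519, hold=18.9636 ⇒ V=18.9636 continue | (k=3,j=3): S=113.2265, K−S=0.0000, hold=5.6718 ⇒ V=5.6718 continue  boundary S*=64.4847
step 2: (k=2,j=0): S=56.0188, K−S=47.7812, hold=45.7955 ⇒ V=47.7812 exercise | (k=2,j=1): S=74.2300, K−S=29.5700, hold=27.9046 ⇒ V=29.5700 exercise | (k=2,j=2): S=98.3615, K−S=5.4385, hold=11.6396 ⇒ V=11.6396 continue  boundary S*=74.2300
step 1: (k=1,j=0): S=64.4847, K−S=39.3153, hold=37.3296 ⇒ V=39.3153 exercise | (k=1,j=1): S=85.4481, K−S=18.3519, hold=19.6138 ⇒ V=19.6138 continue  boundary S*=64.4847
step 0: (k=0,j=0): S=74.2300, K−S=29.5700, hold=28.2451 ⇒ V=29.5700 exercise  boundary S*=74.2300

price = 29.5700
boundary = 74.2300 64.4847 74.2300 64.4847 74.2300 85.4481 74.2300
tree:
29.5700
39.3153 19.6138
47.7812 29.5700 11.6396
55.1357 39.3153 18.9636 5.6718
61.5246 47.7812 29.5700 10.3982 1.7533
67.0747 55.1357 39.3153 18.3519 3.8353 0.0000
71.8962 61.5246 47.7812 29.5700 8.3896 0.0000 0.0000
76.0847 67.0747 55.1357 39.3153 18.3519 0.0000 0.0000 0.0000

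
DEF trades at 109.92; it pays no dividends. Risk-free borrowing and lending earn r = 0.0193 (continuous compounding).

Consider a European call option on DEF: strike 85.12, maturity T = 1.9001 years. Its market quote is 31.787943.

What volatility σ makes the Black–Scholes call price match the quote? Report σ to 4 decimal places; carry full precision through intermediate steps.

sigma = 0.2595

At σ = 0.2595 the Black–Scholes value reproduces the quote:
σ√T = 0.2595·√1.9001 = 0.357705
d₁ = (ln(S/K) + (r+σ²/2)T) / (σ√T) = (ln(109.92/85.12) + (0.0193+0.2595²/2)·1.9001) / 0.357705 = (0.255691 + 0.100649) / 0.357705 = 0.996181
d₂ = d₁ − σ√T = 0.996181 − 0.357705 = 0.638475
e^{−rT} = 0.963992
N(d₁) = 0.840419,  N(d₂) = 0.738418
V = S·N(d₁) − K·e^{−rT}·N(d₂) = 92.378840 − 60.590897 = 31.787943 (the observed quote) — the price is monotone increasing in volatility, hence this σ is the only solution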